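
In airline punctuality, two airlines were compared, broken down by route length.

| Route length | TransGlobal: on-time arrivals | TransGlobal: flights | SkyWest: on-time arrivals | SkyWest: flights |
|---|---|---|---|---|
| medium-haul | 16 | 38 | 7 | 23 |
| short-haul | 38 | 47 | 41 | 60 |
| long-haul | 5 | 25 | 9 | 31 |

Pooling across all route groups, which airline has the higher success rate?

TransGlobal

Medium-haul: TransGlobal 16/38 = 42.1%, SkyWest 7/23 = 30.4% → TransGlobal
Short-haul: TransGlobal 38/47 = 80.9%, SkyWest 41/60 = 68.3% → TransGlobal
Long-haul: TransGlobal 5/25 = 20.0%, SkyWest 9/31 = 29.0% → SkyWest
Overall: TransGlobal 59/110 = 53.6%, SkyWest 57/114 = 50.0% → TransGlobal
(Neither sweeps every route group, but TransGlobal has the higher pooled rate.)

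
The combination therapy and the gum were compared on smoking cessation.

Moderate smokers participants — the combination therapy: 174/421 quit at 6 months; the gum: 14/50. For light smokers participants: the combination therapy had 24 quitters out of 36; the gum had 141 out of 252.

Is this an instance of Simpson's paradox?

Yes

Moderate smokers: the combination therapy 174/421 = 41.3%, the gum 14/50 = 28.0% → the combination therapy
Light smokers: the combination therapy 24/36 = 66.7%, the gum 141/252 = 56.0% → the combination therapy
Overall: the combination therapy 198/457 = 43.3%, the gum 155/302 = 51.3% → the gum
The combination therapy wins each dependence group but the gum wins overall — the comparison reverses. The combination therapy's participants skew toward moderate smokers, which has a lower base rate.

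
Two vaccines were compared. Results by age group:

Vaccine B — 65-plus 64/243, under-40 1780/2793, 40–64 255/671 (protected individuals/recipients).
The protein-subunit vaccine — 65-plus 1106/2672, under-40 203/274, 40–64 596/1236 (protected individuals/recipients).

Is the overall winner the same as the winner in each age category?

No

65-plus: Vaccine B 64/243 = 26.3%, the protein-subunit vaccine 1106/2672 = 41.4% → the protein-subunit vaccine
Under-40: Vaccine B 1780/2793 = 63.7%, the protein-subunit vaccine 203/274 = 74.1% → the protein-subunit vaccine
40–64: Vaccine B 255/671 = 38.0%, the protein-subunit vaccine 596/1236 = 48.2% → the protein-subunit vaccine
Overall: Vaccine B 2099/3707 = 56.6%, the protein-subunit vaccine 1905/4182 = 45.6% → Vaccine B
The protein-subunit vaccine wins each age group but Vaccine B wins overall — the comparison reverses. The protein-subunit vaccine's recipients skew toward 65-plus, which has a lower base rate.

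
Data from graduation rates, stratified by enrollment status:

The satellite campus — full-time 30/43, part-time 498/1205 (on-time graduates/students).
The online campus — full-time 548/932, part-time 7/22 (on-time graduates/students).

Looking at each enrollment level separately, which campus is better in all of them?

Full-time: the satellite campus 30/43 = 69.8%, the online campus 548/932 = 58.8% → the satellite campus
Part-time: the satellite campus 498/1205 = 41.3%, the online campus 7/22 = 31.8% → the satellite campus
The satellite campus has the higher rate in both groups.

the satellite campus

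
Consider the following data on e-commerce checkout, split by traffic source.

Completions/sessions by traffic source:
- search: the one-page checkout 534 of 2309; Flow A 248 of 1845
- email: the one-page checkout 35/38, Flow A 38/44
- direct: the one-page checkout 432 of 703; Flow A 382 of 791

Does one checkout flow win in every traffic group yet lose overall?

No

Search: the one-page checkout 534/2309 = 23.1%, Flow A 248/1845 = 13.4% → the one-page checkout
Email: the one-page checkout 35/38 = 92.1%, Flow A 38/44 = 86.4% → the one-page checkout
Direct: the one-page checkout 432/703 = 61.5%, Flow A 382/791 = 48.3% → the one-page checkout
Overall: the one-page checkout 1001/3050 = 32.8%, Flow A 668/2680 = 24.9% → the one-page checkout
The one-page checkout wins overall and in every traffic group — no reversal.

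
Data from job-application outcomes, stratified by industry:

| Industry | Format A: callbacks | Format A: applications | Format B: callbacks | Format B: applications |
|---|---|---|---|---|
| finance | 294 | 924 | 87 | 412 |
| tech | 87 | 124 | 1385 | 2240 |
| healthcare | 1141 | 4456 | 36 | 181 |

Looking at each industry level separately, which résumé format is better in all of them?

Finance: Format A 294/924 = 31.8%, Format B 87/412 = 21.1% → Format A
Tech: Format A 87/124 = 70.2%, Format B 1385/2240 = 61.8% → Format A
Healthcare: Format A 1141/4456 = 25.6%, Format B 36/181 = 19.9% → Format A
Format A has the higher rate in all 3 groups.

Format A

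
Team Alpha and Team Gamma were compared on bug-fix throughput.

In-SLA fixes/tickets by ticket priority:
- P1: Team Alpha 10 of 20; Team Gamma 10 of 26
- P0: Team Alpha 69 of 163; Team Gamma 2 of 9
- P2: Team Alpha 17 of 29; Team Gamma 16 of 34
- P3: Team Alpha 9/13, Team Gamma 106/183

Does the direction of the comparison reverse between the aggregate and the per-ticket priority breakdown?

P1: Team Alpha 10/20 = 50.0%, Team Gamma 10/26 = 38.5% → Team Alpha
P0: Team Alpha 69/163 = 42.3%, Team Gamma 2/9 = 22.2% → Team Alpha
P2: Team Alpha 17/29 = 58.6%, Team Gamma 16/34 = 47.1% → Team Alpha
P3: Team Alpha 9/13 = 69.2%, Team Gamma 106/183 = 57.9% → Team Alpha
Overall: Team Alpha 105/225 = 46.7%, Team Gamma 134/252 = 53.2% → Team Gamma
Team Alpha wins each ticket group but Team Gamma wins overall — the comparison reverses. Team Alpha's tickets skew toward P0, which has a lower base rate.

Yes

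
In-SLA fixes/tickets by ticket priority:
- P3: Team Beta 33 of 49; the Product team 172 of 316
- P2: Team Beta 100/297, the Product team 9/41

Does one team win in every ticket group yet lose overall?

Yes

P3: Team Beta 33/49 = 67.3%, the Product team 172/316 = 54.4% → Team Beta
P2: Team Beta 100/297 = 33.7%, the Product team 9/41 = 22.0% → Team Beta
Overall: Team Beta 133/346 = 38.4%, the Product team 181/357 = 50.7% → the Product team
Team Beta wins each ticket group but the Product team wins overall — the comparison reverses. Team Beta's tickets skew toward P2, which has a lower base rate.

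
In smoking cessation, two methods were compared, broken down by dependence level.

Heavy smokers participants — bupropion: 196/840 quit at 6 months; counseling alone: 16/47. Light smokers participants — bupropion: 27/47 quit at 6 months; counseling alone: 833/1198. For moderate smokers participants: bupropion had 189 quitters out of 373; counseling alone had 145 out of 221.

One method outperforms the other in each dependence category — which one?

Heavy smokers: bupropion 196/840 = 23.3%, counseling alone 16/47 = 34.0% → counseling alone
Light smokers: bupropion 27/47 = 57.4%, counseling alone 833/1198 = 69.5% → counseling alone
Moderate smokers: bupropion 189/373 = 50.7%, counseling alone 145/221 = 65.6% → counseling alone
Counseling alone has the higher rate in all 3 groups.

counseling alone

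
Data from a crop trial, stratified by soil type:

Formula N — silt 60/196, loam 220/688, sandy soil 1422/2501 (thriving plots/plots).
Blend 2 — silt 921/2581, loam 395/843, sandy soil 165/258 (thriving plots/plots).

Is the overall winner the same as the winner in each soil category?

Silt: Formula N 60/196 = 30.6%, Blend 2 921/2581 = 35.7% → Blend 2
Loam: Formula N 220/688 = 32.0%, Blend 2 395/843 = 46.9% → Blend 2
Sandy soil: Formula N 1422/2501 = 56.9%, Blend 2 165/258 = 64.0% → Blend 2
Overall: Formula N 1702/3385 = 50.3%, Blend 2 1481/3682 = 40.2% → Formula N
Blend 2 wins each soil group but Formula N wins overall — the comparison reverses. Blend 2's plots skew toward silt, which has a lower base rate.

No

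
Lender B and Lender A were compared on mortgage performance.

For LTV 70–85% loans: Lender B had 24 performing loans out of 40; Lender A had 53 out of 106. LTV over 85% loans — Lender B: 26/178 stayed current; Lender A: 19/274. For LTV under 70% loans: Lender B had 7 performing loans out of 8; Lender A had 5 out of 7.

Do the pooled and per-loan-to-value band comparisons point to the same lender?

Yes

LTV 70–85%: Lender B 24/40 = 60.0%, Lender A 53/106 = 50.0% → Lender B
LTV over 85%: Lender B 26/178 = 14.6%, Lender A 19/274 = 6.9% → Lender B
LTV under 70%: Lender B 7/8 = 87.5%, Lender A 5/7 = 71.4% → Lender B
Overall: Lender B 57/226 = 25.2%, Lender A 77/387 = 19.9% → Lender B
Lender B wins overall and in every loan-to-value group — no reversal.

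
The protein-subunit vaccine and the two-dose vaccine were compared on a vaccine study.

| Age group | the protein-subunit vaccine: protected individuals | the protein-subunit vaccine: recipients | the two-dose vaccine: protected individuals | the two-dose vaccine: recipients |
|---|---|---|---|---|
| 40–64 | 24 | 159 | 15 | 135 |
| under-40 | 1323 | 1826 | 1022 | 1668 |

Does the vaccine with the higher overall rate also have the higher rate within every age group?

40–64: the protein-subunit vaccine 24/159 = 15.1%, the two-dose vaccine 15/135 = 11.1% → the protein-subunit vaccine
Under-40: the protein-subunit vaccine 1323/1826 = 72.5%, the two-dose vaccine 1022/1668 = 61.3% → the protein-subunit vaccine
Overall: the protein-subunit vaccine 1347/1985 = 67.9%, the two-dose vaccine 1037/1803 = 57.5% → the protein-subunit vaccine
The protein-subunit vaccine wins overall and in every age group — no reversal.

Yes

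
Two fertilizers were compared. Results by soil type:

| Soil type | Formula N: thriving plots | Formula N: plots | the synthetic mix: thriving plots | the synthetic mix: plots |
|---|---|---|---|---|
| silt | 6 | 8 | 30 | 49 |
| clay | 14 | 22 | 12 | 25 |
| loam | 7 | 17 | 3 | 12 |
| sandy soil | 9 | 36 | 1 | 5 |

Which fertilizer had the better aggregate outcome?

the synthetic mix

Silt: Formula N 6/8 = 75.0%, the synthetic mix 30/49 = 61.2% → Formula N
Clay: Formula N 14/22 = 63.6%, the synthetic mix 12/25 = 48.0% → Formula N
Loam: Formula N 7/17 = 41.2%, the synthetic mix 3/12 = 25.0% → Formula N
Sandy soil: Formula N 9/36 = 25.0%, the synthetic mix 1/5 = 20.0% → Formula N
Overall: Formula N 36/83 = 43.4%, the synthetic mix 46/91 = 50.5% → the synthetic mix
(Formula N wins every soil group but the synthetic mix wins overall — Formula N's plots skew toward the low-rate sandy soil group.)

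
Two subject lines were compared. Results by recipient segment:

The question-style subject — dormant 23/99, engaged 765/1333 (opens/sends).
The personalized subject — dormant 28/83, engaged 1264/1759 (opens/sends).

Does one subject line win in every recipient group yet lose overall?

No

Dormant: the question-style subject 23/99 = 23.2%, the personalized subject 28/83 = 33.7% → the personalized subject
Engaged: the question-style subject 765/1333 = 57.4%, the personalized subject 1264/1759 = 71.9% → the personalized subject
Overall: the question-style subject 788/1432 = 55.0%, the personalized subject 1292/1842 = 70.1% → the personalized subject
The personalized subject wins overall and in every recipient group — no reversal.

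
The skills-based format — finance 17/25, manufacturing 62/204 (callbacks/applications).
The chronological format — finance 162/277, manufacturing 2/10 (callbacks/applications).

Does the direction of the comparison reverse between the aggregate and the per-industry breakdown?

Yes

Finance: the skills-based format 17/25 = 68.0%, the chronological format 162/277 = 58.5% → the skills-based format
Manufacturing: the skills-based format 62/204 = 30.4%, the chronological format 2/10 = 20.0% → the skills-based format
Overall: the skills-based format 79/229 = 34.5%, the chronological format 164/287 = 57.1% → the chronological format
The skills-based format wins each industry group but the chronological format wins overall — the comparison reverses. The skills-based format's applications skew toward manufacturing, which has a lower base rate.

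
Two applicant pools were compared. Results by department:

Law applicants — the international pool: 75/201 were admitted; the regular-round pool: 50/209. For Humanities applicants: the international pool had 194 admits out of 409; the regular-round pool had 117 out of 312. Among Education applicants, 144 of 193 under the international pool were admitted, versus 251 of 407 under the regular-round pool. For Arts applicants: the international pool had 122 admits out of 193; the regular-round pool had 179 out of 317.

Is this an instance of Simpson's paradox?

Law: the international pool 75/201 = 37.3%, the regular-round pool 50/209 = 23.9% → the international pool
Humanities: the international pool 194/409 = 47.4%, the regular-round pool 117/312 = 37.5% → the international pool
Education: the international pool 144/193 = 74.6%, the regular-round pool 251/407 = 61.7% → the international pool
Arts: the international pool 122/193 = 63.2%, the regular-round pool 179/317 = 56.5% → the international pool
Overall: the international pool 535/996 = 53.7%, the regular-round pool 597/1245 = 48.0% → the international pool
The international pool wins overall and in every department group — no reversal.

No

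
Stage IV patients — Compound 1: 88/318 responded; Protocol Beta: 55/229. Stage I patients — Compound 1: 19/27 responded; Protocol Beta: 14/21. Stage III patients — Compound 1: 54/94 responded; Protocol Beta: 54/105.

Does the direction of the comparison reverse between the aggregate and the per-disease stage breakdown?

No

Stage IV: Compound 1 88/318 = 27.7%, Protocol Beta 55/229 = 24.0% → Compound 1
Stage I: Compound 1 19/27 = 70.4%, Protocol Beta 14/21 = 66.7% → Compound 1
Stage III: Compound 1 54/94 = 57.4%, Protocol Beta 54/105 = 51.4% → Compound 1
Overall: Compound 1 161/439 = 36.7%, Protocol Beta 123/355 = 34.6% → Compound 1
Compound 1 wins overall and in every disease group — no reversal.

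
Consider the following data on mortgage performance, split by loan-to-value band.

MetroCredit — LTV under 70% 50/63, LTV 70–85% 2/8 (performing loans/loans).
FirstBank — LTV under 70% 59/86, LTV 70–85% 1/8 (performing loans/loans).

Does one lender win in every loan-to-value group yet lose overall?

No

LTV under 70%: MetroCredit 50/63 = 79.4%, FirstBank 59/86 = 68.6% → MetroCredit
LTV 70–85%: MetroCredit 2/8 = 25.0%, FirstBank 1/8 = 12.5% → MetroCredit
Overall: MetroCredit 52/71 = 73.2%, FirstBank 60/94 = 63.8% → MetroCredit
MetroCredit wins overall and in every loan-to-value group — no reversal.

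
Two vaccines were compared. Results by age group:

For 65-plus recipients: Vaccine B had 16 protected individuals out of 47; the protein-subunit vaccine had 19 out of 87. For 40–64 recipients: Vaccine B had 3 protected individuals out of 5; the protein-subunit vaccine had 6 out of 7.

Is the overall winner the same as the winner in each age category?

No

65-plus: Vaccine B 16/47 = 34.0%, the protein-subunit vaccine 19/87 = 21.8% → Vaccine B
40–64: Vaccine B 3/5 = 60.0%, the protein-subunit vaccine 6/7 = 85.7% → the protein-subunit vaccine
Overall: Vaccine B 19/52 = 36.5%, the protein-subunit vaccine 25/94 = 26.6% → Vaccine B
Neither sweeps: Vaccine B wins 1 of 2 groups, the protein-subunit vaccine wins 1. Vaccine B wins overall but not every group — no Simpson reversal.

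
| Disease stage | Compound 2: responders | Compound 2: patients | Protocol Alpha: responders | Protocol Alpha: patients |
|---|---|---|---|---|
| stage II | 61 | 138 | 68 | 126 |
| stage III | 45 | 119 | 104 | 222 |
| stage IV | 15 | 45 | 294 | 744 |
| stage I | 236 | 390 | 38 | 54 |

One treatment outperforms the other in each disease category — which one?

Stage II: Compound 2 61/138 = 44.2%, Protocol Alpha 68/126 = 54.0% → Protocol Alpha
Stage III: Compound 2 45/119 = 37.8%, Protocol Alpha 104/222 = 46.8% → Protocol Alpha
Stage IV: Compound 2 15/45 = 33.3%, Protocol Alpha 294/744 = 39.5% → Protocol Alpha
Stage I: Compound 2 236/390 = 60.5%, Protocol Alpha 38/54 = 70.4% → Protocol Alpha
Protocol Alpha has the higher rate in all 4 groups.

Protocol Alpha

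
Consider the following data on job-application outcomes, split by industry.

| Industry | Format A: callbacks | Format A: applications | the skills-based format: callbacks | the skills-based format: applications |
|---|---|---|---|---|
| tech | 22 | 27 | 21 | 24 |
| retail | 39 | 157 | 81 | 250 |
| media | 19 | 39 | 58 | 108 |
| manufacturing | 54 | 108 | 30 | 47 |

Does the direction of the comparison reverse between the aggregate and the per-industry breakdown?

Tech: Format A 22/27 = 81.5%, the skills-based format 21/24 = 87.5% → the skills-based format
Retail: Format A 39/157 = 24.8%, the skills-based format 81/250 = 32.4% → the skills-based format
Media: Format A 19/39 = 48.7%, the skills-based format 58/108 = 53.7% → the skills-based format
Manufacturing: Format A 54/108 = 50.0%, the skills-based format 30/47 = 63.8% → the skills-based format
Overall: Format A 134/331 = 40.5%, the skills-based format 190/429 = 44.3% → the skills-based format
The skills-based format wins overall and in every industry group — no reversal.

No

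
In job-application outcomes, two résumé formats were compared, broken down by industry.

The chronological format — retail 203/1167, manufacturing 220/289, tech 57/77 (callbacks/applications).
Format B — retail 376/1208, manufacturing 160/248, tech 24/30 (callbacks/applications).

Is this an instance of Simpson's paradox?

Retail: the chronological format 203/1167 = 17.4%, Format B 376/1208 = 31.1% → Format B
Manufacturing: the chronological format 220/289 = 76.1%, Format B 160/248 = 64.5% → the chronological format
Tech: the chronological format 57/77 = 74.0%, Format B 24/30 = 80.0% → Format B
Overall: the chronological format 480/1533 = 31.3%, Format B 560/1486 = 37.7% → Format B
Neither sweeps: the chronological format wins 1 of 3 groups, Format B wins 2. Format B wins overall but not every group — no Simpson reversal.

No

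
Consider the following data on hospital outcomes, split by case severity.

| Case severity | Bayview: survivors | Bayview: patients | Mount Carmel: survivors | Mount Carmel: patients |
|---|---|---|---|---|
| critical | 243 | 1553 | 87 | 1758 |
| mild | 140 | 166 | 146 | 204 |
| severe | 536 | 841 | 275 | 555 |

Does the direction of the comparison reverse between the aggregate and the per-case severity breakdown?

No

Critical: Bayview 243/1553 = 15.6%, Mount Carmel 87/1758 = 4.9% → Bayview
Mild: Bayview 140/166 = 84.3%, Mount Carmel 146/204 = 71.6% → Bayview
Severe: Bayview 536/841 = 63.7%, Mount Carmel 275/555 = 49.5% → Bayview
Overall: Bayview 919/2560 = 35.9%, Mount Carmel 508/2517 = 20.2% → Bayview
Bayview wins overall and in every case group — no reversal.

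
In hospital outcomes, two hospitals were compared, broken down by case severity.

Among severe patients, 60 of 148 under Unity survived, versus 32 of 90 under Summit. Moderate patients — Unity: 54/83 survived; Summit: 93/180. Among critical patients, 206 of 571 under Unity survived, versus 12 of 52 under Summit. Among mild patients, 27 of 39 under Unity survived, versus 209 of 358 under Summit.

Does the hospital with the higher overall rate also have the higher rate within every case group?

No

Severe: Unity 60/148 = 40.5%, Summit 32/90 = 35.6% → Unity
Moderate: Unity 54/83 = 65.1%, Summit 93/180 = 51.7% → Unity
Critical: Unity 206/571 = 36.1%, Summit 12/52 = 23.1% → Unity
Mild: Unity 27/39 = 69.2%, Summit 209/358 = 58.4% → Unity
Overall: Unity 347/841 = 41.3%, Summit 346/680 = 50.9% → Summit
Unity wins each case group but Summit wins overall — the comparison reverses. Unity's patients skew toward critical, which has a lower base rate.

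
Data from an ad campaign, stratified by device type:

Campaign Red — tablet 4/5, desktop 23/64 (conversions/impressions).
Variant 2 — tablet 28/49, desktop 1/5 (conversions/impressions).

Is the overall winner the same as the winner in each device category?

Tablet: Campaign Red 4/5 = 80.0%, Variant 2 28/49 = 57.1% → Campaign Red
Desktop: Campaign Red 23/64 = 35.9%, Variant 2 1/5 = 20.0% → Campaign Red
Overall: Campaign Red 27/69 = 39.1%, Variant 2 29/54 = 53.7% → Variant 2
Campaign Red wins each device group but Variant 2 wins overall — the comparison reverses. Campaign Red's impressions skew toward desktop, which has a lower base rate.

No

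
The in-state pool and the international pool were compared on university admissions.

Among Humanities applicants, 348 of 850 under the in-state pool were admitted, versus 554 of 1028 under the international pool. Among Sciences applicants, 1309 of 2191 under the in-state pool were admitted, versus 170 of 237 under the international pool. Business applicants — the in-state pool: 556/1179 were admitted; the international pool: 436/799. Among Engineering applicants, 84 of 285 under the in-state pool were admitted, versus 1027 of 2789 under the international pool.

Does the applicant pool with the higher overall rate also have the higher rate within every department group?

Humanities: the in-state pool 348/850 = 40.9%, the international pool 554/1028 = 53.9% → the international pool
Sciences: the in-state pool 1309/2191 = 59.7%, the international pool 170/237 = 71.7% → the international pool
Business: the in-state pool 556/1179 = 47.2%, the international pool 436/799 = 54.6% → the international pool
Engineering: the in-state pool 84/285 = 29.5%, the international pool 1027/2789 = 36.8% → the international pool
Overall: the in-state pool 2297/4505 = 51.0%, the international pool 2187/4853 = 45.1% → the in-state pool
The international pool wins each department group but the in-state pool wins overall — the comparison reverses. The international pool's applicants skew toward Engineering, which has a lower base rate.

No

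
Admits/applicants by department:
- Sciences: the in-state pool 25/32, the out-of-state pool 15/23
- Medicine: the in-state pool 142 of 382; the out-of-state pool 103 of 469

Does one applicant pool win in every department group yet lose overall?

No

Sciences: the in-state pool 25/32 = 78.1%, the out-of-state pool 15/23 = 65.2% → the in-state pool
Medicine: the in-state pool 142/382 = 37.2%, the out-of-state pool 103/469 = 22.0% → the in-state pool
Overall: the in-state pool 167/414 = 40.3%, the out-of-state pool 118/492 = 24.0% → the in-state pool
The in-state pool wins overall and in every department group — no reversal.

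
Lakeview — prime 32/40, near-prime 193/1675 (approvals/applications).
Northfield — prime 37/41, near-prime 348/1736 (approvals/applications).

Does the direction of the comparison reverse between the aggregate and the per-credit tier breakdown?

No

Prime: Lakeview 32/40 = 80.0%, Northfield 37/41 = 90.2% → Northfield
Near-prime: Lakeview 193/1675 = 11.5%, Northfield 348/1736 = 20.0% → Northfield
Overall: Lakeview 225/1715 = 13.1%, Northfield 385/1777 = 21.7% → Northfield
Northfield wins overall and in every credit group — no reversal.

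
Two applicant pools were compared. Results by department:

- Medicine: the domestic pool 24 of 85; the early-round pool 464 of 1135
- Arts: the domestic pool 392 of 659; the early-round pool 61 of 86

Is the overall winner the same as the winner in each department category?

Medicine: the domestic pool 24/85 = 28.2%, the early-round pool 464/1135 = 40.9% → the early-round pool
Arts: the domestic pool 392/659 = 59.5%, the early-round pool 61/86 = 70.9% → the early-round pool
Overall: the domestic pool 416/744 = 55.9%, the early-round pool 525/1221 = 43.0% → the domestic pool
The early-round pool wins each department group but the domestic pool wins overall — the comparison reverses. The early-round pool's applicants skew toward Medicine, which has a lower base rate.

No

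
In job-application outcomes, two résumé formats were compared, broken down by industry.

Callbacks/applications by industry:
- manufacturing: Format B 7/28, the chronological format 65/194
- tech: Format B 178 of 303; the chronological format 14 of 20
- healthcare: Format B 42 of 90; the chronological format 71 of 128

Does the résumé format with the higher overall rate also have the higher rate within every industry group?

No

Manufacturing: Format B 7/28 = 25.0%, the chronological format 65/194 = 33.5% → the chronological format
Tech: Format B 178/303 = 58.7%, the chronological format 14/20 = 70.0% → the chronological format
Healthcare: Format B 42/90 = 46.7%, the chronological format 71/128 = 55.5% → the chronological format
Overall: Format B 227/421 = 53.9%, the chronological format 150/342 = 43.9% → Format B
The chronological format wins each industry group but Format B wins overall — the comparison reverses. The chronological format's applications skew toward manufacturing, which has a lower base rate.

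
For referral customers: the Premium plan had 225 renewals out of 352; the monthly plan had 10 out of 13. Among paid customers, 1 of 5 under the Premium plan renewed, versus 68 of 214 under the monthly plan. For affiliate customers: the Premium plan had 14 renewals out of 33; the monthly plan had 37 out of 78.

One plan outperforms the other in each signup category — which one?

the monthly plan

Referral: the Premium plan 225/352 = 63.9%, the monthly plan 10/13 = 76.9% → the monthly plan
Paid: the Premium plan 1/5 = 20.0%, the monthly plan 68/214 = 31.8% → the monthly plan
Affiliate: the Premium plan 14/33 = 42.4%, the monthly plan 37/78 = 47.4% → the monthly plan
The monthly plan has the higher rate in all 3 groups.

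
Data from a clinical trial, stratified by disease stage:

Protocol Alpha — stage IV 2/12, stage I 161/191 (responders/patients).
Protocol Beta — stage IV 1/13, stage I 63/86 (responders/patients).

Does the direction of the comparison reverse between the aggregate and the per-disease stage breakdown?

Stage IV: Protocol Alpha 2/12 = 16.7%, Protocol Beta 1/13 = 7.7% → Protocol Alpha
Stage I: Protocol Alpha 161/191 = 84.3%, Protocol Beta 63/86 = 73.3% → Protocol Alpha
Overall: Protocol Alpha 163/203 = 80.3%, Protocol Beta 64/99 = 64.6% → Protocol Alpha
Protocol Alpha wins overall and in every disease group — no reversal.

No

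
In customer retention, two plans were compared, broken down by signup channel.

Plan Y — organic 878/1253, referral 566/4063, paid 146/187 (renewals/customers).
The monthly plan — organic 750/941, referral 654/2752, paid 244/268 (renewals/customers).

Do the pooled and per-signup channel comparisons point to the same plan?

Yes

Organic: Plan Y 878/1253 = 70.1%, the monthly plan 750/941 = 79.7% → the monthly plan
Referral: Plan Y 566/4063 = 13.9%, the monthly plan 654/2752 = 23.8% → the monthly plan
Paid: Plan Y 146/187 = 78.1%, the monthly plan 244/268 = 91.0% → the monthly plan
Overall: Plan Y 1590/5503 = 28.9%, the monthly plan 1648/3961 = 41.6% → the monthly plan
The monthly plan wins overall and in every signup group — no reversal.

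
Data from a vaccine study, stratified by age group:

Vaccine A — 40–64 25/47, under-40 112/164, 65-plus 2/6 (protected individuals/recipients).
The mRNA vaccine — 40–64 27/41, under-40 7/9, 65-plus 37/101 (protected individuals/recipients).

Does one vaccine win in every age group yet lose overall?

Yes

40–64: Vaccine A 25/47 = 53.2%, the mRNA vaccine 27/41 = 65.9% → the mRNA vaccine
Under-40: Vaccine A 112/164 = 68.3%, the mRNA vaccine 7/9 = 77.8% → the mRNA vaccine
65-plus: Vaccine A 2/6 = 33.3%, the mRNA vaccine 37/101 = 36.6% → the mRNA vaccine
Overall: Vaccine A 139/217 = 64.1%, the mRNA vaccine 71/151 = 47.0% → Vaccine A
The mRNA vaccine wins each age group but Vaccine A wins overall — the comparison reverses. The mRNA vaccine's recipients skew toward 65-plus, which has a lower base rate.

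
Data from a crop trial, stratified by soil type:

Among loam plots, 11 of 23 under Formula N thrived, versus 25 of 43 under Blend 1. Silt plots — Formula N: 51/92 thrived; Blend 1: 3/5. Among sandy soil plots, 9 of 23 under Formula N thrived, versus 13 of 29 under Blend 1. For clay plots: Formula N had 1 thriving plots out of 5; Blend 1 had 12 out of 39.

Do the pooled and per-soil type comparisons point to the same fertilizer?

No

Loam: Formula N 11/23 = 47.8%, Blend 1 25/43 = 58.1% → Blend 1
Silt: Formula N 51/92 = 55.4%, Blend 1 3/5 = 60.0% → Blend 1
Sandy soil: Formula N 9/23 = 39.1%, Blend 1 13/29 = 44.8% → Blend 1
Clay: Formula N 1/5 = 20.0%, Blend 1 12/39 = 30.8% → Blend 1
Overall: Formula N 72/143 = 50.3%, Blend 1 53/116 = 45.7% → Formula N
Blend 1 wins each soil group but Formula N wins overall — the comparison reverses. Blend 1's plots skew toward clay, which has a lower base rate.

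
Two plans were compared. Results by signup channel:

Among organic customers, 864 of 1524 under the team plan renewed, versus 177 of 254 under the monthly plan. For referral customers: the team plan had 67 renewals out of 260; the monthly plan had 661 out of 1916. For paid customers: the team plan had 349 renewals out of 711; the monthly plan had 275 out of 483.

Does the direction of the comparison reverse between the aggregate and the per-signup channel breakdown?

Yes

Organic: the team plan 864/1524 = 56.7%, the monthly plan 177/254 = 69.7% → the monthly plan
Referral: the team plan 67/260 = 25.8%, the monthly plan 661/1916 = 34.5% → the monthly plan
Paid: the team plan 349/711 = 49.1%, the monthly plan 275/483 = 56.9% → the monthly plan
Overall: the team plan 1280/2495 = 51.3%, the monthly plan 1113/2653 = 42.0% → the team plan
The monthly plan wins each signup group but the team plan wins overall — the comparison reverses. The monthly plan's customers skew toward referral, which has a lower base rate.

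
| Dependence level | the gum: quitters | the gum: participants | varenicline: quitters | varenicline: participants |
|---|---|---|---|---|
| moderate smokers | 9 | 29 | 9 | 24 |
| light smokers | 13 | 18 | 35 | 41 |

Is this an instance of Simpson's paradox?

No

Moderate smokers: the gum 9/29 = 31.0%, varenicline 9/24 = 37.5% → varenicline
Light smokers: the gum 13/18 = 72.2%, varenicline 35/41 = 85.4% → varenicline
Overall: the gum 22/47 = 46.8%, varenicline 44/65 = 67.7% → varenicline
Varenicline wins overall and in every dependence group — no reversal.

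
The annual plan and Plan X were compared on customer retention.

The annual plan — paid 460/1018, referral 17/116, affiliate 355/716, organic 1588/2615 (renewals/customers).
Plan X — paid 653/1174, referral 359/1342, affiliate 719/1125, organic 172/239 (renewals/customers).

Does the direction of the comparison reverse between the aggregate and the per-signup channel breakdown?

Yes

Paid: the annual plan 460/1018 = 45.2%, Plan X 653/1174 = 55.6% → Plan X
Referral: the annual plan 17/116 = 14.7%, Plan X 359/1342 = 26.8% → Plan X
Affiliate: the annual plan 355/716 = 49.6%, Plan X 719/1125 = 63.9% → Plan X
Organic: the annual plan 1588/2615 = 60.7%, Plan X 172/239 = 72.0% → Plan X
Overall: the annual plan 2420/4465 = 54.2%, Plan X 1903/3880 = 49.0% → the annual plan
Plan X wins each signup group but the annual plan wins overall — the comparison reverses. Plan X's customers skew toward referral, which has a lower base rate.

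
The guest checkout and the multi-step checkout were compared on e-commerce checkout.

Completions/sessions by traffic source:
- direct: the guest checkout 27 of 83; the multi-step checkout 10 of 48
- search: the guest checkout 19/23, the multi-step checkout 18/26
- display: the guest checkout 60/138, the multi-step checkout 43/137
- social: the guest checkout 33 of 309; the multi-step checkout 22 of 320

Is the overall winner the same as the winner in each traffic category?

Yes

Direct: the guest checkout 27/83 = 32.5%, the multi-step checkout 10/48 = 20.8% → the guest checkout
Search: the guest checkout 19/23 = 82.6%, the multi-step checkout 18/26 = 69.2% → the guest checkout
Display: the guest checkout 60/138 = 43.5%, the multi-step checkout 43/137 = 31.4% → the guest checkout
Social: the guest checkout 33/309 = 10.7%, the multi-step checkout 22/320 = 6.9% → the guest checkout
Overall: the guest checkout 139/553 = 25.1%, the multi-step checkout 93/531 = 17.5% → the guest checkout
The guest checkout wins overall and in every traffic group — no reversal.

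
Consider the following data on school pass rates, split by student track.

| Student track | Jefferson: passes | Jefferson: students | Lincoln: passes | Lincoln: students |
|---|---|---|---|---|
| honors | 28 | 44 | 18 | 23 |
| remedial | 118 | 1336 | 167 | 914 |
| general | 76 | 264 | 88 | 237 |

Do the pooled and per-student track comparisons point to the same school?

Yes

Honors: Jefferson 28/44 = 63.6%, Lincoln 18/23 = 78.3% → Lincoln
Remedial: Jefferson 118/1336 = 8.8%, Lincoln 167/914 = 18.3% → Lincoln
General: Jefferson 76/264 = 28.8%, Lincoln 88/237 = 37.1% → Lincoln
Overall: Jefferson 222/1644 = 13.5%, Lincoln 273/1174 = 23.3% → Lincoln
Lincoln wins overall and in every student group — no reversal.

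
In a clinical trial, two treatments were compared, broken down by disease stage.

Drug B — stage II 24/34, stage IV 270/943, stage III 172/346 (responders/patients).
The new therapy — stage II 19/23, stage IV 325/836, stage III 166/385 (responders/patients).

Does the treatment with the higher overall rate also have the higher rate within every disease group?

No

Stage II: Drug B 24/34 = 70.6%, the new therapy 19/23 = 82.6% → the new therapy
Stage IV: Drug B 270/943 = 28.6%, the new therapy 325/836 = 38.9% → the new therapy
Stage III: Drug B 172/346 = 49.7%, the new therapy 166/385 = 43.1% → Drug B
Overall: Drug B 466/1323 = 35.2%, the new therapy 510/1244 = 41.0% → the new therapy
Neither sweeps: Drug B wins 1 of 3 groups, the new therapy wins 2. The new therapy wins overall but not every group — no Simpson reversal.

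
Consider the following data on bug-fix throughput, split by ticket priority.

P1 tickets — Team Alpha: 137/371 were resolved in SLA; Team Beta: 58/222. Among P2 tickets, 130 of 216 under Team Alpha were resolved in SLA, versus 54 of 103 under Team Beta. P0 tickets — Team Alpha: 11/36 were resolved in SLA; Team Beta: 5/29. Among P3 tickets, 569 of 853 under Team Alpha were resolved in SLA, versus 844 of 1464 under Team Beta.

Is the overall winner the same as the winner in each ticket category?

P1: Team Alpha 137/371 = 36.9%, Team Beta 58/222 = 26.1% → Team Alpha
P2: Team Alpha 130/216 = 60.2%, Team Beta 54/103 = 52.4% → Team Alpha
P0: Team Alpha 11/36 = 30.6%, Team Beta 5/29 = 17.2% → Team Alpha
P3: Team Alpha 569/853 = 66.7%, Team Beta 844/1464 = 57.7% → Team Alpha
Overall: Team Alpha 847/1476 = 57.4%, Team Beta 961/1818 = 52.9% → Team Alpha
Team Alpha wins overall and in every ticket group — no reversal.

Yes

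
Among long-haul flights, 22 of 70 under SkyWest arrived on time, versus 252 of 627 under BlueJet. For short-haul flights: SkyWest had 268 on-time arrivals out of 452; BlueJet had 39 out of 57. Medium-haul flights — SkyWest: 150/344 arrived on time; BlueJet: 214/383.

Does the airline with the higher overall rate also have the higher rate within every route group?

Long-haul: SkyWest 22/70 = 31.4%, BlueJet 252/627 = 40.2% → BlueJet
Short-haul: SkyWest 268/452 = 59.3%, BlueJet 39/57 = 68.4% → BlueJet
Medium-haul: SkyWest 150/344 = 43.6%, BlueJet 214/383 = 55.9% → BlueJet
Overall: SkyWest 440/866 = 50.8%, BlueJet 505/1067 = 47.3% → SkyWest
BlueJet wins each route group but SkyWest wins overall — the comparison reverses. BlueJet's flights skew toward long-haul, which has a lower base rate.

No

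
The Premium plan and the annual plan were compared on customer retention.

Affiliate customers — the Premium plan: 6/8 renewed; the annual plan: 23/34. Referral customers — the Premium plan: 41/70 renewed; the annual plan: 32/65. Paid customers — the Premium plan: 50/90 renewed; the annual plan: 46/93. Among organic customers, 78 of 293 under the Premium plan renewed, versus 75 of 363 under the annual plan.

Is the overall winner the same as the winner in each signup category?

Affiliate: the Premium plan 6/8 = 75.0%, the annual plan 23/34 = 67.6% → the Premium plan
Referral: the Premium plan 41/70 = 58.6%, the annual plan 32/65 = 49.2% → the Premium plan
Paid: the Premium plan 50/90 = 55.6%, the annual plan 46/93 = 49.5% → the Premium plan
Organic: the Premium plan 78/293 = 26.6%, the annual plan 75/363 = 20.7% → the Premium plan
Overall: the Premium plan 175/461 = 38.0%, the annual plan 176/555 = 31.7% → the Premium plan
The Premium plan wins overall and in every signup group — no reversal.

Yes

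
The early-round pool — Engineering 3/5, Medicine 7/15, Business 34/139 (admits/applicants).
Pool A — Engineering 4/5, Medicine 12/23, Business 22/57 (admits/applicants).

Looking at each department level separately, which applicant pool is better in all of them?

Pool A

Engineering: the early-round pool 3/5 = 60.0%, Pool A 4/5 = 80.0% → Pool A
Medicine: the early-round pool 7/15 = 46.7%, Pool A 12/23 = 52.2% → Pool A
Business: the early-round pool 34/139 = 24.5%, Pool A 22/57 = 38.6% → Pool A
Pool A has the higher rate in all 3 groups.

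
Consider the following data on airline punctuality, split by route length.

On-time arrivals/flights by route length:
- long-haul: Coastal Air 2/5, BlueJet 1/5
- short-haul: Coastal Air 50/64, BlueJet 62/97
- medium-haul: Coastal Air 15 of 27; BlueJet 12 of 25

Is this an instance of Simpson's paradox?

Long-haul: Coastal Air 2/5 = 40.0%, BlueJet 1/5 = 20.0% → Coastal Air
Short-haul: Coastal Air 50/64 = 78.1%, BlueJet 62/97 = 63.9% → Coastal Air
Medium-haul: Coastal Air 15/27 = 55.6%, BlueJet 12/25 = 48.0% → Coastal Air
Overall: Coastal Air 67/96 = 69.8%, BlueJet 75/127 = 59.1% → Coastal Air
Coastal Air wins overall and in every route group — no reversal.

No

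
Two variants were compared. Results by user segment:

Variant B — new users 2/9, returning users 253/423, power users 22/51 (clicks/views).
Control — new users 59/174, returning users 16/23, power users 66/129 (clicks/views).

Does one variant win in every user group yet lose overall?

Yes

New users: Variant B 2/9 = 22.2%, Control 59/174 = 33.9% → Control
Returning users: Variant B 253/423 = 59.8%, Control 16/23 = 69.6% → Control
Power users: Variant B 22/51 = 43.1%, Control 66/129 = 51.2% → Control
Overall: Variant B 277/483 = 57.3%, Control 141/326 = 43.3% → Variant B
Control wins each user group but Variant B wins overall — the comparison reverses. Control's views skew toward new users, which has a lower base rate.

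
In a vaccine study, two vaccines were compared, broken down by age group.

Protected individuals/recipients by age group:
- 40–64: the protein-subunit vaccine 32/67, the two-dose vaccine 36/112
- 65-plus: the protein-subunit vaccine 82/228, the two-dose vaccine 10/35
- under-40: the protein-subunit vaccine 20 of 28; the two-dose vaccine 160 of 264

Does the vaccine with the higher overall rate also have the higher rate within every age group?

No

40–64: the protein-subunit vaccine 32/67 = 47.8%, the two-dose vaccine 36/112 = 32.1% → the protein-subunit vaccine
65-plus: the protein-subunit vaccine 82/228 = 36.0%, the two-dose vaccine 10/35 = 28.6% → the protein-subunit vaccine
Under-40: the protein-subunit vaccine 20/28 = 71.4%, the two-dose vaccine 160/264 = 60.6% → the protein-subunit vaccine
Overall: the protein-subunit vaccine 134/323 = 41.5%, the two-dose vaccine 206/411 = 50.1% → the two-dose vaccine
The protein-subunit vaccine wins each age group but the two-dose vaccine wins overall — the comparison reverses. The protein-subunit vaccine's recipients skew toward 65-plus, which has a lower base rate.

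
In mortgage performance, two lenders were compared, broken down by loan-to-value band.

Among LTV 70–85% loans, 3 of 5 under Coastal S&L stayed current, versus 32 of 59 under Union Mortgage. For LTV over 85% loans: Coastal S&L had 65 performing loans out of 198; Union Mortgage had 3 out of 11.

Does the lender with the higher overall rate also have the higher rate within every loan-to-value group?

No

LTV 70–85%: Coastal S&L 3/5 = 60.0%, Union Mortgage 32/59 = 54.2% → Coastal S&L
LTV over 85%: Coastal S&L 65/198 = 32.8%, Union Mortgage 3/11 = 27.3% → Coastal S&L
Overall: Coastal S&L 68/203 = 33.5%, Union Mortgage 35/70 = 50.0% → Union Mortgage
Coastal S&L wins each loan-to-value group but Union Mortgage wins overall — the comparison reverses. Coastal S&L's loans skew toward LTV over 85%, which has a lower base rate.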